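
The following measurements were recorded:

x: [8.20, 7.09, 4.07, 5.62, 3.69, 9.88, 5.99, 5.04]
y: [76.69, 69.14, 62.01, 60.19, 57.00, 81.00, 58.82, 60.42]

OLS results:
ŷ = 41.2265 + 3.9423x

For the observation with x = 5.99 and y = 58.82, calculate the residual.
Residual = -6.0209

The residual is the difference between the actual value and the predicted value:

Residual = y - ŷ

Step 1: Calculate predicted value
ŷ = 41.2265 + 3.9423 × 5.99
ŷ = 64.8409

Step 2: Calculate residual
Residual = 58.82 - 64.8409
Residual = -6.0209

Sign check: y < ŷ, so the point is below the line and the fit overestimates here.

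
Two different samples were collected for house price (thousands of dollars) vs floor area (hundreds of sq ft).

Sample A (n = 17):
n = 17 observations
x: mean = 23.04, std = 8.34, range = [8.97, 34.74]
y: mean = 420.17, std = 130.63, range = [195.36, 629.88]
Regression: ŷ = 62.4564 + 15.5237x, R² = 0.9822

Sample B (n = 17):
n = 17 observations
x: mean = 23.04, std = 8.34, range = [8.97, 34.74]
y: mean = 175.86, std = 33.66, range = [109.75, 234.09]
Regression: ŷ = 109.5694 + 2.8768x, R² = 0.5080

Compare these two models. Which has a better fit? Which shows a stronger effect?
Model A has the better fit (R² = 0.9822 vs 0.5080). Model A shows the stronger effect (|β₁| = 15.5237 vs 2.8768).

Model Comparison:

Goodness of fit (R²):
- Model A: R² = 0.9822 → 98.22% of variance in house price explained
- Model B: R² = 0.5080 → 50.80% of variance in house price explained
- 0.9822 > 0.5080 → Model A has the better fit

Effect size (slope magnitude):
- Model A: β₁ = 15.5237 → predicted house price rises 15.5237 thousand dollars per additional hundred sq ft of floor area
- Model B: β₁ = 2.8768 → predicted house price rises 2.8768 thousand dollars per additional hundred sq ft of floor area
- |15.5237| > |2.8768| → Model A shows the stronger marginal effect

Note: A steeper slope doesn't make a better model if the scatter around the line is large.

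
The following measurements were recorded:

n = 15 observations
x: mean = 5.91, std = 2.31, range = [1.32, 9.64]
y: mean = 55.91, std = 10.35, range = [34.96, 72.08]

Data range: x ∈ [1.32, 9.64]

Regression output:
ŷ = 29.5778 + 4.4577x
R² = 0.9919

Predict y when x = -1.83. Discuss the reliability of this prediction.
The equation gives ŷ = 21.4202; however x = -1.83 is 3.15 units below the observed range, so this extrapolated value should not be trusted.

Prediction calculation:
ŷ = 29.5778 + 4.4577 × (-1.83)
ŷ = 21.4202

Reliability:
- Data range: x ∈ [1.32, 9.64]
- Prediction point: x = -1.83 is 3.15 units below the observed range → this is EXTRAPOLATION, not interpolation

Why that matters here:
- Real relationships often flatten, saturate, or turn nonlinear at extremes
- The linear relationship may not hold outside the observed range

A defensible statement: 'if the linear trend continued to x = -1.83, y would be about 21.4202' — the premise is untested.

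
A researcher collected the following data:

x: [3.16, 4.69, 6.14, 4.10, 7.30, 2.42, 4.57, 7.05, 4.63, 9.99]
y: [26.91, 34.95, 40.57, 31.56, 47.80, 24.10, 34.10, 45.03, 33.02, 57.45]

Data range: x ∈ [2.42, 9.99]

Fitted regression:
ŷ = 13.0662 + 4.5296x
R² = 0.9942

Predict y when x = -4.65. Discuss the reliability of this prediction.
ŷ = -7.9964 (extrapolation — x = -4.65 lies outside [2.42, 9.99], so reliability is low).

Prediction calculation:
ŷ = 13.0662 + 4.5296 × (-4.65)
ŷ = -7.9964

Reliability:
- Data range: x ∈ [2.42, 9.99]
- Prediction point: x = -4.65 is 7.07 units below the observed range → this is EXTRAPOLATION, not interpolation

Why that matters here:
- There are no observations near this x to validate the fitted line there
- The linear relationship may not hold outside the observed range
- R² describes fit only over the sampled x values; it says nothing about behaviour beyond them

The R² = 0.9942 only validates the fit within [2.42, 9.99]; treat ŷ = -7.9964 with caution.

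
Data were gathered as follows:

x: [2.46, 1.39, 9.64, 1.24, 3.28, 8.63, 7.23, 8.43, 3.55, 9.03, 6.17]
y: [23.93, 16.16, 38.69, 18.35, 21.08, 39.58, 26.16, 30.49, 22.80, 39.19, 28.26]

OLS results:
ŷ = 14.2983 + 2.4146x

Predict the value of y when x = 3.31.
ŷ = 22.2906

Plug x = 3.31 into the fitted line:

ŷ = 14.2983 + 2.4146 × 3.31
ŷ = 14.2983 + 7.9923
ŷ = 22.2906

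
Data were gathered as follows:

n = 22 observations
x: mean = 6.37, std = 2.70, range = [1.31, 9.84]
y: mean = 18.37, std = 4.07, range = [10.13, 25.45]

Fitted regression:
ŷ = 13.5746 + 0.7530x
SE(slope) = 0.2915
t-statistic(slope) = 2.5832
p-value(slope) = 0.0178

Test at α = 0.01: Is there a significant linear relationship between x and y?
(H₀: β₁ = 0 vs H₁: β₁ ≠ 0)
p-value = 0.0178 ≥ α = 0.01, so we fail to reject H₀. The relationship is not significant.

Hypothesis test for the slope coefficient:

H₀: β₁ = 0 (no linear relationship)
H₁: β₁ ≠ 0 (linear relationship exists)

Test statistic: t = β̂₁ / SE(β̂₁) = 0.7530 / 0.2915 = 2.5832

The p-value (0.0178) is the probability, under H₀, of a t-statistic at least as extreme as |t| = 2.5832 (two-sided, df = n − 2 = 20).

Decision rule: reject H₀ if p-value < α.
p-value = 0.0178 ≥ α = 0.01 → fail to reject H₀.

There is not sufficient evidence at the 1% significance level to conclude that a linear relationship exists between x and y.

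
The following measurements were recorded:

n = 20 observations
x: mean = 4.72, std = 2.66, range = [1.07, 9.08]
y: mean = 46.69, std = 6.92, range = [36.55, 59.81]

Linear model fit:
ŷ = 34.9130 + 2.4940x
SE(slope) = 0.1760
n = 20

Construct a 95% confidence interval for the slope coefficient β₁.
The 95% CI for β₁ is (2.1242, 2.8638)

Confidence interval for the slope:

The 95% CI for β₁ is: β̂₁ ± t*(α/2, n-2) × SE(β̂₁)

Step 1: Find critical t-value
- Confidence level = 0.95
- Degrees of freedom = n - 2 = 20 - 2 = 18
- t*(α/2, 18) = 2.1009

Step 2: Calculate margin of error
Margin = 2.1009 × 0.1760 = 0.3698

Step 3: Construct interval
CI = 2.4940 ± 0.3698
CI = (2.1242, 2.8638)

Interpretation: intervals built this way capture the true β₁ in 95% of repeated samples; here the plausible range for the per-unit effect of x on y is 2.1242 to 2.8638.
The interval does not include 0, suggesting a significant linear relationship.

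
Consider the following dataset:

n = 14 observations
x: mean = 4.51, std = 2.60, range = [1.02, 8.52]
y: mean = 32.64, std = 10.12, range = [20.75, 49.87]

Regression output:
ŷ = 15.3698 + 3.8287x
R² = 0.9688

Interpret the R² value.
R² = 0.9688 means 96.88% of the variation in y is explained by the linear relationship with x. This indicates a strong fit.

R² = 1 − SS_res/SS_tot compares the residual scatter to the total scatter of y about its mean.

Here R² = 0.9688:
- Explained: 96.88% of the variation in y
- Unexplained (residual): 100% − 96.88% = 3.12%
- Rule of thumb (below 0.3 weak; 0.3 to below 0.7 moderate; 0.7 and above strong) → strong

Equivalently, for simple linear regression R² = r², so |r| = √0.9688 ≈ 0.9843.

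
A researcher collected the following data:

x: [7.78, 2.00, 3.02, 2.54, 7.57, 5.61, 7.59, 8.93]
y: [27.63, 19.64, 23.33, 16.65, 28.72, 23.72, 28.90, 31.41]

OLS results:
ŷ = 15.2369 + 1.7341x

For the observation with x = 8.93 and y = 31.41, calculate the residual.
Residual = 0.6876

The residual is the difference between the actual value and the predicted value:

Residual = y - ŷ

Step 1: Calculate predicted value
ŷ = 15.2369 + 1.7341 × 8.93
ŷ = 30.7224

Step 2: Calculate residual
Residual = 31.41 - 30.7224
Residual = 0.6876

The residual is positive, so the observed y = 31.41 sits above the regression line (the line underestimates it by 0.6876).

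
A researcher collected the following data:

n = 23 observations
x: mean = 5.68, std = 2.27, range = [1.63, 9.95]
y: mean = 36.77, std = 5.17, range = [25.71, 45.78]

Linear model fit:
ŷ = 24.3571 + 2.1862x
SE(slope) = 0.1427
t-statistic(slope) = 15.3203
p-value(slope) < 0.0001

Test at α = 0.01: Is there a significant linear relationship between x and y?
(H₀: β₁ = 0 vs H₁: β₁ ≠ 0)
Since p-value < 0.0001 < α = 0.01, reject H₀ — the slope is significantly different from 0.

Hypothesis test for the slope coefficient:

H₀: β₁ = 0 (no linear relationship)
H₁: β₁ ≠ 0 (linear relationship exists)

Test statistic: t = β̂₁ / SE(β̂₁) = 2.1862 / 0.1427 = 15.3203

The p-value (<0.0001) is the probability, under H₀, of a t-statistic at least as extreme as |t| = 15.3203 (two-sided, df = n − 2 = 21).

Decision rule: reject H₀ if p-value < α.
p-value < 0.0001 < α = 0.01 → reject H₀.

Conclusion: the linear association between x and y is significant at the 1% level.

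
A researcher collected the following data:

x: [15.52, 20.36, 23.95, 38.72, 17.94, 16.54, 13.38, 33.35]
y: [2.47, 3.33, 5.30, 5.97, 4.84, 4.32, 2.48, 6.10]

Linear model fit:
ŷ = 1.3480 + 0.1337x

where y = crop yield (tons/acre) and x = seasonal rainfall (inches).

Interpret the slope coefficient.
For each additional inch of rainfall, predicted crop yield increases by approximately 0.1337 tons/acre.

The slope coefficient β₁ = 0.1337 represents the marginal effect of rainfall on crop yield.

Interpretation:
- Rainfall up by 1 inch → predicted crop yield increases by 0.1337 tons/acre
- The effect is assumed constant over the observed range of x (linearity)

The intercept β₀ = 1.3480 is the predicted crop yield when rainfall = 0; since the smallest observed x is 13.38, this is an extrapolation and mainly anchors the line.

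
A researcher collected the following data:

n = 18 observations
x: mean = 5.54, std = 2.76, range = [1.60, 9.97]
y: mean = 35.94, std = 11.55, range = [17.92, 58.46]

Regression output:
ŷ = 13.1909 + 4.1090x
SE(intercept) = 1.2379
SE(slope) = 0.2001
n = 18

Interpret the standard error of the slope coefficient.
SE(β̂₁) = 0.2001 is the estimated standard deviation of the slope estimate across repeated samples; relative to β̂₁ = 4.1090 that is 4.9%, a precise estimate.

SE(β̂₁) = 0.2001 says: if we drew many samples of n = 18 from the same population and refit each time, the fitted slopes would scatter with a standard deviation of roughly 0.2001 around the true β₁.

Relative precision:
- SE / |β̂₁| = 0.2001 / 4.1090 = 4.9%
- Rule of thumb (under 20%: precise; 20% to under 50%: moderately precise; 50% or more: imprecise) → precise

Link to interval estimation: a confidence interval for β₁ is β̂₁ ± t* × 0.2001, so SE sets the half-width per unit of t*.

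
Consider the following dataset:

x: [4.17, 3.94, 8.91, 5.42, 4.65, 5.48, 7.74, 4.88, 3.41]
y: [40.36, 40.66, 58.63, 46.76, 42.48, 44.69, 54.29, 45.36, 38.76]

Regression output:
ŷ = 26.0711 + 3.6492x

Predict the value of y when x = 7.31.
ŷ = 52.7468

Plug x = 7.31 into the fitted line:

ŷ = 26.0711 + 3.6492 × 7.31
ŷ = 26.0711 + 26.6757
ŷ = 52.7468

This is the fitted mean response at that x — an individual observation would come with a wider prediction interval.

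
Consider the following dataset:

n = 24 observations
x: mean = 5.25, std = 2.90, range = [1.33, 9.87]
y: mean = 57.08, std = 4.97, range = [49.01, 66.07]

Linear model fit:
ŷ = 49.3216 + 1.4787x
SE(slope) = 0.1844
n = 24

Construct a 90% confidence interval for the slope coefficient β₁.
The 90% CI for β₁ is (1.1621, 1.7953)

Confidence interval for the slope:

The 90% CI for β₁ is: β̂₁ ± t*(α/2, n-2) × SE(β̂₁)

Step 1: Find critical t-value
- Confidence level = 0.9
- Degrees of freedom = n - 2 = 24 - 2 = 22
- t*(α/2, 22) = 1.7171

Step 2: Calculate margin of error
Margin = 1.7171 × 0.1844 = 0.3166

Step 3: Construct interval
CI = 1.4787 ± 0.3166
CI = (1.1621, 1.7953)

Interpretation: each one-unit increase in x is associated with a change in mean y of between 1.1621 and 1.7953, with 90% confidence.
The interval does not include 0, suggesting a significant linear relationship.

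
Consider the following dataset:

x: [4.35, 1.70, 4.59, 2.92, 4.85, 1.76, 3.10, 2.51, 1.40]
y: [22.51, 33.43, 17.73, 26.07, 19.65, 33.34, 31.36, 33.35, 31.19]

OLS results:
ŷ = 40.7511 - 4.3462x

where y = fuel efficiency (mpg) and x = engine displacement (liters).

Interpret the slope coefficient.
On average, fuel efficiency is about 4.3462 mpg lower for every extra liter of engine displacement.

The slope β₁ = -4.3462 gives the rate at which the fitted fuel efficiency changes with engine displacement.

Interpretation:
- Engine displacement up by 1 liter → predicted fuel efficiency decreases by 4.3462 mpg
- The effect is assumed constant over the observed range of x (linearity)
- The sign (−) gives the direction; the magnitude 4.3462 gives the size of the effect per liter

The intercept β₀ = 40.7511 is the predicted fuel efficiency when engine displacement = 0; since the smallest observed x is 1.40, this is an extrapolation and mainly anchors the line.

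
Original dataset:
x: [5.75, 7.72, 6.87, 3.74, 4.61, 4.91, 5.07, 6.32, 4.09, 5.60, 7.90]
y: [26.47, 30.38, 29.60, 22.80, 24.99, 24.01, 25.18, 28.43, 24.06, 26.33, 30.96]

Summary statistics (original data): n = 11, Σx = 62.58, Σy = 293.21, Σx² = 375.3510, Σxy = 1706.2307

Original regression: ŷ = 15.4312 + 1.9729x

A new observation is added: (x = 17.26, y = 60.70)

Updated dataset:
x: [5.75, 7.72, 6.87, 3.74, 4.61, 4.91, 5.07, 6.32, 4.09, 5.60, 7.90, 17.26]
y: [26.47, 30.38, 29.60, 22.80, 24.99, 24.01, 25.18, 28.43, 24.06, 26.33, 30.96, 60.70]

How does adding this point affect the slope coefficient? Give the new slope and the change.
Adding the point moves β₁ from 1.9729 to 2.8104, i.e. it increases by 0.8375 (+42.5%).

x = 17.26 lies well outside the original x-range [3.74, 7.90] (x̄ ≈ 5.69), so this observation has high leverage and can move the slope substantially.

Step 1: Update the sums with the new point (n goes from 11 to 12)
Σx  = 62.58 + 17.26 = 79.84
Σy  = 293.21 + 60.70 = 353.91
Σx² = 375.3510 + 17.26² = 375.3510 + 297.9076 = 673.2586
Σxy = 1706.2307 + 17.26×60.70 = 1706.2307 + 1047.6820 = 2753.9127

Step 2: Recompute the slope with b₁ = (nΣxy − ΣxΣy) / (nΣx² − (Σx)²)
Numerator   = 12×2753.9127 − 79.84×353.91 = 33046.9524 − 28256.1744 = 4790.7780
Denominator = 12×673.2586 − 79.84² = 8079.1032 − 6374.4256 = 1704.6776
b₁(new) = 4790.7780 / 1704.6776 = 2.8104

(Same formula on the original sums: (11×1706.2307 − 62.58×293.21) / (11×375.3510 − 62.58²) = 419.4559 / 212.6046 = 1.9729, matching the given fit.)

Step 3: Change in slope
Δβ₁ = 2.8104 − 1.9729 = +0.8375
Relative change = +0.8375 / 1.9729 × 100% = +42.5%
→ the slope increases when the point is added.

Because the point sits above the extension of the original line at a high-leverage x, it tilts the fit up.
In practice: examine leverage (hᵢ) and Cook's distance rather than deleting it automatically; refit with and without it and report both if conclusions differ.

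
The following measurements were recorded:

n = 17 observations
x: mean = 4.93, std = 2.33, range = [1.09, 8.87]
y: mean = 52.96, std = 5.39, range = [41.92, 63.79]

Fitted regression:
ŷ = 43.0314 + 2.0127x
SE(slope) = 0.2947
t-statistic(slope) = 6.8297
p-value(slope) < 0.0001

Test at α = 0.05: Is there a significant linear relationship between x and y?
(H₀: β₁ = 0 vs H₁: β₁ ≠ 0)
p-value < 0.0001 < α = 0.05, so we reject H₀. The relationship is significant.

Hypothesis test for the slope coefficient:

H₀: β₁ = 0 (no linear relationship)
H₁: β₁ ≠ 0 (linear relationship exists)

Test statistic: t = β̂₁ / SE(β̂₁) = 2.0127 / 0.2947 = 6.8297

The p-value (<0.0001) is the probability, under H₀, of a t-statistic at least as extreme as |t| = 6.8297 (two-sided, df = n − 2 = 15).

Decision rule: reject H₀ if p-value < α.
p-value < 0.0001 < α = 0.05 → reject H₀.

Conclusion: the linear association between x and y is significant at the 5% level.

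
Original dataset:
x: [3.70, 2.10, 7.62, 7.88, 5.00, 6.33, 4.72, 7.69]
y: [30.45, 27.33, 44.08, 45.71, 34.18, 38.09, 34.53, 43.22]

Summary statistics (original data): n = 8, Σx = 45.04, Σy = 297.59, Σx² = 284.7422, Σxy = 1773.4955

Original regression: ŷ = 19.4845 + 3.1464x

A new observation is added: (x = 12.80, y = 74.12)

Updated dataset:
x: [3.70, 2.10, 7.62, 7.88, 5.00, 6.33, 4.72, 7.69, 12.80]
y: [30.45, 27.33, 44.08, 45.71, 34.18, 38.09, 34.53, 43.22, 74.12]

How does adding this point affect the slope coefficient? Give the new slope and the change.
Adding the point moves β₁ from 3.1464 to 4.3372, i.e. it increases by 1.1908 (+37.8%).

x = 12.80 lies well outside the original x-range [2.10, 7.88] (x̄ ≈ 5.63), so this observation has high leverage and can move the slope substantially.

Step 1: Update the sums with the new point (n goes from 8 to 9)
Σx  = 45.04 + 12.80 = 57.84
Σy  = 297.59 + 74.12 = 371.71
Σx² = 284.7422 + 12.80² = 284.7422 + 163.8400 = 448.5822
Σxy = 1773.4955 + 12.80×74.12 = 1773.4955 + 948.7360 = 2722.2315

Step 2: Recompute the slope with b₁ = (nΣxy − ΣxΣy) / (nΣx² − (Σx)²)
Numerator   = 9×2722.2315 − 57.84×371.71 = 24500.0835 − 21499.7064 = 3000.3771
Denominator = 9×448.5822 − 57.84² = 4037.2398 − 3345.4656 = 691.7742
b₁(new) = 3000.3771 / 691.7742 = 4.3372

(Same formula on the original sums: (8×1773.4955 − 45.04×297.59) / (8×284.7422 − 45.04²) = 784.5104 / 249.3360 = 3.1464, matching the given fit.)

Step 3: Change in slope
Δβ₁ = 4.3372 − 3.1464 = +1.1908
Relative change = +1.1908 / 3.1464 × 100% = +37.8%
→ the slope increases when the point is added.

A high-leverage point only changes the slope if it is off the original line; here y = 74.12 is above the original trend, so the slope increases.
In practice: examine leverage (hᵢ) and Cook's distance rather than deleting it automatically.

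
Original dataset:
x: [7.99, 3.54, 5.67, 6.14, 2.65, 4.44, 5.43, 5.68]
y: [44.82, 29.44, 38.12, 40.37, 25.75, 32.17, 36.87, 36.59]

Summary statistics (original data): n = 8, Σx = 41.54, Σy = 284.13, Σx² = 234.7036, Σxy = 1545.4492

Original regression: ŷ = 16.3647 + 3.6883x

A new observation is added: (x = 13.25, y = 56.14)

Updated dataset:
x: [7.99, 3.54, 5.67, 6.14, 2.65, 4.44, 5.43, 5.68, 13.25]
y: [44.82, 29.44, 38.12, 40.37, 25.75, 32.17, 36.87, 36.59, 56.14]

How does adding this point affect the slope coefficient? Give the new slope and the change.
Adding the point moves β₁ from 3.6883 to 2.8392, i.e. it decreases by 0.8491 (-23.0%).

x = 13.25 lies well outside the original x-range [2.65, 7.99] (x̄ ≈ 5.19), so this observation has high leverage and can move the slope substantially.

Step 1: Update the sums with the new point (n goes from 8 to 9)
Σx  = 41.54 + 13.25 = 54.79
Σy  = 284.13 + 56.14 = 340.27
Σx² = 234.7036 + 13.25² = 234.7036 + 175.5625 = 410.2661
Σxy = 1545.4492 + 13.25×56.14 = 1545.4492 + 743.8550 = 2289.3042

Step 2: Recompute the slope with b₁ = (nΣxy − ΣxΣy) / (nΣx² − (Σx)²)
Numerator   = 9×2289.3042 − 54.79×340.27 = 20603.7378 − 18643.3933 = 1960.3445
Denominator = 9×410.2661 − 54.79² = 3692.3949 − 3001.9441 = 690.4508
b₁(new) = 1960.3445 / 690.4508 = 2.8392

(Same formula on the original sums: (8×1545.4492 − 41.54×284.13) / (8×234.7036 − 41.54²) = 560.8334 / 152.0572 = 3.6883, matching the given fit.)

Step 3: Change in slope
Δβ₁ = 2.8392 − 3.6883 = -0.8491
Relative change = -0.8491 / 3.6883 × 100% = -23.0%
→ the slope decreases when the point is added.

A high-leverage point only changes the slope if it is off the original line; here y = 56.14 is below the original trend, so the slope decreases.
In practice: examine leverage (hᵢ) and Cook's distance rather than deleting it automatically.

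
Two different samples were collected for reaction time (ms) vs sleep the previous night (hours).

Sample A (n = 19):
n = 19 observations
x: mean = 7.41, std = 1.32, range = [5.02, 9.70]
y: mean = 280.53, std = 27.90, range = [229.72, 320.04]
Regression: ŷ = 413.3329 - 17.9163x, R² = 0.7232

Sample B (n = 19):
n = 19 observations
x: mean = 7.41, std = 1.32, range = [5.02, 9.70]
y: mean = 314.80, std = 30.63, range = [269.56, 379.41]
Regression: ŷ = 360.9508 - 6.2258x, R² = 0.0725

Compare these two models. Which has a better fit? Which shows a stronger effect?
Model A has the better fit (R² = 0.7232 vs 0.0725). Model A shows the stronger effect (|β₁| = 17.9163 vs 6.2258).

Model Comparison:

Which explains more variance? (R²)
- Model A: R² = 0.7232 → 72.32% of variance in reaction time explained
- Model B: R² = 0.0725 → 7.25% of variance in reaction time explained
- 0.7232 > 0.0725 → Model A has the better fit

Strength of effect — compare |β₁|:
- Model A: β₁ = -17.9163 → predicted reaction time falls 17.9163 ms per additional hour of sleep
- Model B: β₁ = -6.2258 → predicted reaction time falls 6.2258 ms per additional hour of sleep
- |-17.9163| > |-6.2258| → Model A shows the stronger marginal effect

Notes:
- A steeper slope doesn't make a better model if the scatter around the line is large.
- A better fit (higher R²) doesn't necessarily mean a more important relationship.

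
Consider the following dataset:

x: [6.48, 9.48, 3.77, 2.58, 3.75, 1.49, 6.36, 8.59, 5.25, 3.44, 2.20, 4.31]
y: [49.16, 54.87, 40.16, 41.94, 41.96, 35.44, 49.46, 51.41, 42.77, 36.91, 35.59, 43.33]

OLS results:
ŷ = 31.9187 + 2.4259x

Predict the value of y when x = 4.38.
ŷ = 42.5441

To predict y for x = 4.38, substitute into the regression equation:

ŷ = 31.9187 + 2.4259 × 4.38
ŷ = 31.9187 + 10.6254
ŷ = 42.5441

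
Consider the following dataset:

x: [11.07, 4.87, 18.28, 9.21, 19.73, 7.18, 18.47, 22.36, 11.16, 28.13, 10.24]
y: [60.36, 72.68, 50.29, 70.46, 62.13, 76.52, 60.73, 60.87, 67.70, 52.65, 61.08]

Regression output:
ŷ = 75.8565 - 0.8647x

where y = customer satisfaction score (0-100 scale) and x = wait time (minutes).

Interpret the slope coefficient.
An increase of one minute in wait time is associated with a 0.8647 points decrease in predicted satisfaction score.

The slope β₁ = -0.8647 gives the rate at which the fitted satisfaction score changes with wait time.

Interpretation:
- Wait time up by 1 minute → predicted satisfaction score decreases by 0.8647 points
- The effect is assumed constant over the observed range of x (linearity)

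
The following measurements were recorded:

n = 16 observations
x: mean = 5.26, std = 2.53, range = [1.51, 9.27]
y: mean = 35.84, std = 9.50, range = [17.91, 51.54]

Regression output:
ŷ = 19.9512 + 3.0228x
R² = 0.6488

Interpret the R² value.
About 64.88% of the variability in y is accounted for by the regression on x (R² = 0.6488) — a moderate linear fit.

R² = 1 − SS_res/SS_tot compares the residual scatter to the total scatter of y about its mean.

Here R² = 0.6488:
- Explained: 64.88% of the variation in y
- Unexplained (residual): 100% − 64.88% = 35.12%
- Rule of thumb (below 0.3 weak; 0.3 to below 0.7 moderate; 0.7 and above strong) → moderate

Equivalently, for simple linear regression R² = r², so |r| = √0.6488 ≈ 0.8055.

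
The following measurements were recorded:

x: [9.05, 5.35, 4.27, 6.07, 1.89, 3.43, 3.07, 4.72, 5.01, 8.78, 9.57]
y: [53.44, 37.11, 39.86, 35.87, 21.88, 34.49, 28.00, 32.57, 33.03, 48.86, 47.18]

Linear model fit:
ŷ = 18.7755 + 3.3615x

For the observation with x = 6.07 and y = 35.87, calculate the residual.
Residual = -3.3098

The residual is the difference between the actual value and the predicted value:

Residual = y - ŷ

Step 1: Calculate predicted value
ŷ = 18.7755 + 3.3615 × 6.07
ŷ = 39.1798

Step 2: Calculate residual
Residual = 35.87 - 39.1798
Residual = -3.3098

Interpretation: the model overestimates the actual value by 3.3098 at this point (negative residual → observation lies below the fitted line).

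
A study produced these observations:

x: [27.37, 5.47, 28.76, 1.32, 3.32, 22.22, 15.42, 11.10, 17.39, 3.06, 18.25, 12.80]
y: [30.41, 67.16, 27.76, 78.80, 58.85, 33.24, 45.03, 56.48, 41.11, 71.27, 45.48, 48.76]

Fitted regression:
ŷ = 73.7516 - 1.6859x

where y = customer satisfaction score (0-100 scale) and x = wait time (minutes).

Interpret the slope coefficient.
An increase of one minute in wait time is associated with a 1.6859 points decrease in predicted satisfaction score.

β₁ = -1.6859 is the change in predicted satisfaction score (points) per additional minute of wait time.

Interpretation:
- Wait time up by 1 minute → predicted satisfaction score decreases by 1.6859 points
- The effect is assumed constant over the observed range of x (linearity)

The intercept β₀ = 73.7516 is the predicted satisfaction score when wait time = 0; since the smallest observed x is 1.32, this is an extrapolation and mainly anchors the line.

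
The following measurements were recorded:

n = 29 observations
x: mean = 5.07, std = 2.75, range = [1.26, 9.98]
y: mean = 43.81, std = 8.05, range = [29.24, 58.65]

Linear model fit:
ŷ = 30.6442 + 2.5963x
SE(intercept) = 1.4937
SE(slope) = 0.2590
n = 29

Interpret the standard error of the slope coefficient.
SE(slope) = 0.2590 measures the uncertainty in the estimated slope. The coefficient is estimated precisely (SE/|β̂₁| = 10.0%).

What SE measures:
- The standard error quantifies the sampling variability of the coefficient estimate
- It is the estimated standard deviation of β̂₁ across hypothetical repeated samples of the same size
- Smaller SE → more precise estimate

Relative precision:
- SE / |β̂₁| = 0.2590 / 2.5963 = 10.0%
- Rule of thumb (under 20%: precise; 20% to under 50%: moderately precise; 50% or more: imprecise) → precise

Rough 95% range (±2 SE): 2.5963 ± 0.5180 → (2.0783, 3.1143).

What drives SE(β̂₁): wider spread of x values → smaller SE; more residual scatter → larger SE.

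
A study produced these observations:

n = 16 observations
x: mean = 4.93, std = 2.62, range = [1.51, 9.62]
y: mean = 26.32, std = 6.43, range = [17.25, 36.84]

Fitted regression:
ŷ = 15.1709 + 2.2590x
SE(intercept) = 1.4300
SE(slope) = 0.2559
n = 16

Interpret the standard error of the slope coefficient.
SE(β̂₁) = 0.2559 is the estimated standard deviation of the slope estimate across repeated samples; relative to β̂₁ = 2.2590 that is 11.3%, a precise estimate.

SE(β̂₁) = 0.2559 says: if we drew many samples of n = 16 from the same population and refit each time, the fitted slopes would scatter with a standard deviation of roughly 0.2559 around the true β₁.

Relative precision:
- SE / |β̂₁| = 0.2559 / 2.2590 = 11.3%
- Rule of thumb (under 20%: precise; 20% to under 50%: moderately precise; 50% or more: imprecise) → precise

Rough 95% range (±2 SE): 2.2590 ± 0.5118 → (1.7472, 2.7708).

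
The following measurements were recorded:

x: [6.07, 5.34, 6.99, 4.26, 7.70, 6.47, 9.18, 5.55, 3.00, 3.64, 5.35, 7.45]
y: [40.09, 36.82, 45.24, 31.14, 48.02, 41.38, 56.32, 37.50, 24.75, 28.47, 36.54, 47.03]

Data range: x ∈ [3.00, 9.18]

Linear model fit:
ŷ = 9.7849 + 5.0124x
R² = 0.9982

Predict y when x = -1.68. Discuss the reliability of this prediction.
The equation gives ŷ = 1.3641; however x = -1.68 is 4.68 units below the observed range, so this extrapolated value should not be trusted.

Prediction calculation:
ŷ = 9.7849 + 5.0124 × (-1.68)
ŷ = 1.3641

Reliability:
- Data range: x ∈ [3.00, 9.18]
- Prediction point: x = -1.68 is 4.68 units below the observed range → this is EXTRAPOLATION, not interpolation

Why that matters here:
- The standard error of prediction grows with (x − x̄)², and x = -1.68 is far from x̄ = 5.92
- The linear relationship may not hold outside the observed range
- R² describes fit only over the sampled x values; it says nothing about behaviour beyond them

Report the number if required, but flag clearly that it is an extrapolation.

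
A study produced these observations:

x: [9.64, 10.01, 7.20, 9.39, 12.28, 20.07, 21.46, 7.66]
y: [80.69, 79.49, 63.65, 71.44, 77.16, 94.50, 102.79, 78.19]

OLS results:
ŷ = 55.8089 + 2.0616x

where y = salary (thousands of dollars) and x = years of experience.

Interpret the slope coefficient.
An increase of one year in experience is associated with a 2.0616 thousand dollars increase in predicted salary.

β₁ = 2.0616 is the change in predicted salary (thousand dollars) per additional year of experience.

Interpretation:
- Experience up by 1 year → predicted salary increases by 2.0616 thousand dollars
- The effect is assumed constant over the observed range of x (linearity)

The intercept β₀ = 55.8089 is the predicted salary when experience = 0; since the smallest observed x is 7.20, this is an extrapolation and mainly anchors the line.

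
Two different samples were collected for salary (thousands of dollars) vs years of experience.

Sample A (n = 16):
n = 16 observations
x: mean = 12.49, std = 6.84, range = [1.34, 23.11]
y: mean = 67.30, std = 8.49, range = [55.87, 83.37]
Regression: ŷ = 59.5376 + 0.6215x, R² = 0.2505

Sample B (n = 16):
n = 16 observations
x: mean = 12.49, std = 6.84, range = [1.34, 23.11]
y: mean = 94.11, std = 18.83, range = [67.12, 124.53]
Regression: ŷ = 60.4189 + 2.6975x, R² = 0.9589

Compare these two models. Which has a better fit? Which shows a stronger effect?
Model B has the better fit (R² = 0.9589 vs 0.2505). Model B shows the stronger effect (|β₁| = 2.6975 vs 0.6215).

Model Comparison:

Goodness of fit (R²):
- Model A: R² = 0.2505 → 25.05% of variance in salary explained
- Model B: R² = 0.9589 → 95.89% of variance in salary explained
- 0.9589 > 0.2505 → Model B has the better fit

Which has the larger per-year effect? (|β₁|)
- Model A: β₁ = 0.6215 → predicted salary rises 0.6215 thousand dollars per additional year of experience
- Model B: β₁ = 2.6975 → predicted salary rises 2.6975 thousand dollars per additional year of experience
- |0.6215| < |2.6975| → Model B shows the stronger marginal effect

Notes:
- A steeper slope doesn't make a better model if the scatter around the line is large.
- R² measures how tightly points cluster around the line; β₁ measures how steep the line is — they answer different questions.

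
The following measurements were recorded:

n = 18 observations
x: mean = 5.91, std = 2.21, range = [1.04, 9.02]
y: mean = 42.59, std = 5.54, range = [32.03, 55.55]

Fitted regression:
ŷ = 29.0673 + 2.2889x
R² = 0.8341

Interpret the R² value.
R² = 0.8341 means 83.41% of the variation in y is explained by the linear relationship with x. This indicates a strong fit.

The coefficient of determination R² is the fraction of the total variation in y that the fitted line accounts for.

Here R² = 0.8341:
- Explained: 83.41% of the variation in y
- Unexplained (residual): 100% − 83.41% = 16.59%
- Rule of thumb (below 0.3 weak; 0.3 to below 0.7 moderate; 0.7 and above strong) → strong

Equivalently, for simple linear regression R² = r², so |r| = √0.8341 ≈ 0.9133.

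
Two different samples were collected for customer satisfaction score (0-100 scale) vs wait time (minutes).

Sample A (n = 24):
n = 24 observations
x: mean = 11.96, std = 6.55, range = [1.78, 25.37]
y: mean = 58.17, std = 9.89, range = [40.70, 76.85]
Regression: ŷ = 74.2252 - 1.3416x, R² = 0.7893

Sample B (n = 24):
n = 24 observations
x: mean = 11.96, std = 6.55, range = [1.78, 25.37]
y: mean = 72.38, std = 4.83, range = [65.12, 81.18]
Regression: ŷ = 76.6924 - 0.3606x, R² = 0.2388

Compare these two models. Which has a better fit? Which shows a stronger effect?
Model A has the better fit (R² = 0.7893 vs 0.2388). Model A shows the stronger effect (|β₁| = 1.3416 vs 0.3606).

Model Comparison:

Goodness of fit (R²):
- Model A: R² = 0.7893 → 78.93% of variance in satisfaction score explained
- Model B: R² = 0.2388 → 23.88% of variance in satisfaction score explained
- 0.7893 > 0.2388 → Model A has the better fit

Effect size (slope magnitude):
- Model A: β₁ = -1.3416 → predicted satisfaction score falls 1.3416 points per additional minute of wait time
- Model B: β₁ = -0.3606 → predicted satisfaction score falls 0.3606 points per additional minute of wait time
- |-1.3416| > |-0.3606| → Model A shows the stronger marginal effect

Note: A better fit (higher R²) doesn't necessarily mean a more important relationship.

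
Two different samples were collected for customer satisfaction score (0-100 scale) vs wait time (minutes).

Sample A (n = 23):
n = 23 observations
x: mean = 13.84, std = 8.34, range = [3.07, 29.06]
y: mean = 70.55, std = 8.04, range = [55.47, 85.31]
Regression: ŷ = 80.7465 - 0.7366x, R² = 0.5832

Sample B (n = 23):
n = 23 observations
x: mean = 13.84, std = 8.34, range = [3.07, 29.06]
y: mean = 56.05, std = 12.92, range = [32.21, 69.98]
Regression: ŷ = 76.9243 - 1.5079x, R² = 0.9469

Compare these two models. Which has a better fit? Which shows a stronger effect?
Model B has the better fit (R² = 0.9469 vs 0.5832). Model B shows the stronger effect (|β₁| = 1.5079 vs 0.7366).

Model Comparison:

Goodness of fit (R²):
- Model A: R² = 0.5832 → 58.32% of variance in satisfaction score explained
- Model B: R² = 0.9469 → 94.69% of variance in satisfaction score explained
- 0.9469 > 0.5832 → Model B has the better fit

Strength of effect — compare |β₁|:
- Model A: β₁ = -0.7366 → predicted satisfaction score falls 0.7366 points per additional minute of wait time
- Model B: β₁ = -1.5079 → predicted satisfaction score falls 1.5079 points per additional minute of wait time
- |-0.7366| < |-1.5079| → Model B shows the stronger marginal effect

Note: A steeper slope doesn't make a better model if the scatter around the line is large.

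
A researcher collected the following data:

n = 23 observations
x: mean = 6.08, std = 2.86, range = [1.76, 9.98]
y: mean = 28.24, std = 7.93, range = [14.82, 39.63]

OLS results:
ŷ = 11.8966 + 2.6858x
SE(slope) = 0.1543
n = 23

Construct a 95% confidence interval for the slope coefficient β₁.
The 95% CI for β₁ is (2.3649, 3.0067)

Confidence interval for the slope:

The 95% CI for β₁ is: β̂₁ ± t*(α/2, n-2) × SE(β̂₁)

Step 1: Find critical t-value
- Confidence level = 0.95
- Degrees of freedom = n - 2 = 23 - 2 = 21
- t*(α/2, 21) = 2.0796

Step 2: Calculate margin of error
Margin = 2.0796 × 0.1543 = 0.3209

Step 3: Construct interval
CI = 2.6858 ± 0.3209
CI = (2.3649, 3.0067)

Interpretation: each one-unit increase in x is associated with a change in mean y of between 2.3649 and 3.0067, with 95% confidence.
Both endpoints are positive, so the data support a genuinely positive slope at this confidence level.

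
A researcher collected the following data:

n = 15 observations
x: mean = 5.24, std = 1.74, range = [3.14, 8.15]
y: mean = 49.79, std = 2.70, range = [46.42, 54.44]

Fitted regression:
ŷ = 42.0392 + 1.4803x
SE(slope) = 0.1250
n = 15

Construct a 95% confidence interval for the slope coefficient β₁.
The 95% CI for β₁ is (1.2102, 1.7504)

Confidence interval for the slope:

The 95% CI for β₁ is: β̂₁ ± t*(α/2, n-2) × SE(β̂₁)

Step 1: Find critical t-value
- Confidence level = 0.95
- Degrees of freedom = n - 2 = 15 - 2 = 13
- t*(α/2, 13) = 2.1604

Step 2: Calculate margin of error
Margin = 2.1604 × 0.1250 = 0.2701

Step 3: Construct interval
CI = 1.4803 ± 0.2701
CI = (1.2102, 1.7504)

Interpretation: each one-unit increase in x is associated with a change in mean y of between 1.2102 and 1.7504, with 95% confidence.
Since 0 is outside the interval, a two-sided test at α = 0.05 would reject H₀: β₁ = 0.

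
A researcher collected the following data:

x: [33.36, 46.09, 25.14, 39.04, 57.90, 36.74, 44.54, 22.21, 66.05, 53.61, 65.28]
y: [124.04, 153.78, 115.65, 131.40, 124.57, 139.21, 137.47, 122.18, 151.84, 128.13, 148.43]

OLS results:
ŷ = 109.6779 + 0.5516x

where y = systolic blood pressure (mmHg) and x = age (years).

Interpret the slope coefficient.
For each additional year of age, predicted blood pressure increases by approximately 0.5516 mmHg.

The slope β₁ = 0.5516 gives the rate at which the fitted blood pressure changes with age.

Interpretation:
- Age up by 1 year → predicted blood pressure increases by 0.5516 mmHg
- This is a linear approximation: the same per-unit change is assumed across the whole observed x range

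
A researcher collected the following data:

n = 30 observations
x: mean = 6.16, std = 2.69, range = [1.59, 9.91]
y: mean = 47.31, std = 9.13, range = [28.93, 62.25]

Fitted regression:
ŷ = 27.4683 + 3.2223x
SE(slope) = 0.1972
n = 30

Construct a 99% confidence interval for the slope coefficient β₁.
The 99% CI for β₁ is (2.6774, 3.7672)

Confidence interval for the slope:

The 99% CI for β₁ is: β̂₁ ± t*(α/2, n-2) × SE(β̂₁)

Step 1: Find critical t-value
- Confidence level = 0.99
- Degrees of freedom = n - 2 = 30 - 2 = 28
- t*(α/2, 28) = 2.7633

Step 2: Calculate margin of error
Margin = 2.7633 × 0.1972 = 0.5449

Step 3: Construct interval
CI = 3.2223 ± 0.5449
CI = (2.6774, 3.7672)

Interpretation: each one-unit increase in x is associated with a change in mean y of between 2.6774 and 3.7672, with 99% confidence.
Both endpoints are positive, so the data support a genuinely positive slope at this confidence level.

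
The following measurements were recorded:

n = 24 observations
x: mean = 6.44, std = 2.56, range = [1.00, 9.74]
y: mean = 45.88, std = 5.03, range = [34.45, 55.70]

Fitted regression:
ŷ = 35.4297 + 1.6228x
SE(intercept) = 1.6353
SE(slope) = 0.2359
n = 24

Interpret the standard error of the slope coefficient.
The slope 1.6228 is pinned down to within about ±0.2359 (one SE) by these data — relative uncertainty 14.5%, i.e. precise.

SE(β̂₁) = s / √Sxx, where s is the residual standard deviation and Sxx = Σ(x − x̄)². It is the yardstick for how far β̂₁ = 1.6228 could plausibly be from the true slope.

Relative precision:
- SE / |β̂₁| = 0.2359 / 1.6228 = 14.5%
- Rule of thumb (under 20%: precise; 20% to under 50%: moderately precise; 50% or more: imprecise) → precise

Link to the t-test: t = β̂₁ / SE(β̂₁) = 1.6228 / 0.2359 = 6.8792, the statistic for H₀: β₁ = 0.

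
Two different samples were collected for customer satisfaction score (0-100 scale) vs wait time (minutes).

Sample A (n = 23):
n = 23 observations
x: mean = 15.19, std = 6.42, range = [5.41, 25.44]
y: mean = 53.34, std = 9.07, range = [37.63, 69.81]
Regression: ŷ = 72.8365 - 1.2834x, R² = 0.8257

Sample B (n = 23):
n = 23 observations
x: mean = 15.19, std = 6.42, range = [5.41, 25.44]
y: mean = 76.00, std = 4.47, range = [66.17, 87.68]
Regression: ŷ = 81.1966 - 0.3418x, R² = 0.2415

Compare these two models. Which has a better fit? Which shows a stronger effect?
Model A has the better fit (R² = 0.8257 vs 0.2415). Model A shows the stronger effect (|β₁| = 1.2834 vs 0.3418).

Model Comparison:

Which explains more variance? (R²)
- Model A: R² = 0.8257 → 82.57% of variance in satisfaction score explained
- Model B: R² = 0.2415 → 24.15% of variance in satisfaction score explained
- 0.8257 > 0.2415 → Model A has the better fit

Effect size (slope magnitude):
- Model A: β₁ = -1.2834 → predicted satisfaction score falls 1.2834 points per additional minute of wait time
- Model B: β₁ = -0.3418 → predicted satisfaction score falls 0.3418 points per additional minute of wait time
- |-1.2834| > |-0.3418| → Model A shows the stronger marginal effect

Notes:
- A better fit (higher R²) doesn't necessarily mean a more important relationship.
- The two samples could reflect different populations, time periods, or measurement quality.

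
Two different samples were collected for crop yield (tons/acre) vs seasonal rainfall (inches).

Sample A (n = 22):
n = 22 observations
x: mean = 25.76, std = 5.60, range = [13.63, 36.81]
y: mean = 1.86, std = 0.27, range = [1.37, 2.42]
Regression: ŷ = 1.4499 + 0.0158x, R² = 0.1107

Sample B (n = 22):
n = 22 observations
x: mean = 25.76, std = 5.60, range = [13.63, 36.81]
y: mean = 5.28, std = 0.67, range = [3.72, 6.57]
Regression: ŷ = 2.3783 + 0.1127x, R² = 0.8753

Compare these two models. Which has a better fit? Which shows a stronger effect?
Model B has the better fit (R² = 0.8753 vs 0.1107). Model B shows the stronger effect (|β₁| = 0.1127 vs 0.0158).

Model Comparison:

Fit — compare R²:
- Model A: R² = 0.1107 → 11.07% of variance in crop yield explained
- Model B: R² = 0.8753 → 87.53% of variance in crop yield explained
- 0.8753 > 0.1107 → Model B has the better fit

Strength of effect — compare |β₁|:
- Model A: β₁ = 0.0158 → predicted crop yield rises 0.0158 tons/acre per additional inch of rainfall
- Model B: β₁ = 0.1127 → predicted crop yield rises 0.1127 tons/acre per additional inch of rainfall
- |0.0158| < |0.1127| → Model B shows the stronger marginal effect

Note: A better fit (higher R²) doesn't necessarily mean a more important relationship.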